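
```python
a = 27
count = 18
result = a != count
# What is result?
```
Trace:
  a=27
  a=27, count=18
  a=27, count=18, result=True

Final answer: True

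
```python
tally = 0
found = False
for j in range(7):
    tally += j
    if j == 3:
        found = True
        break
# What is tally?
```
Trace:
  tally=0
  tally=0, found=False
  tally=0, found=False, j=0
  tally=1, found=False, j=1
  tally=3, found=False, j=2
  tally=6, found=True, j=3

Final answer: 6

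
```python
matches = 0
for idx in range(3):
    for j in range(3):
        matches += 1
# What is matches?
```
Trace:
  matches=0
  matches=1, idx=0, j=0
  matches=2, idx=0, j=1
  matches=3, idx=0, j=2
  matches=4, idx=1, j=0
  matches=5, idx=1, j=1
  matches=6, idx=1, j=2
  matches=7, idx=2, j=0
  matches=8, idx=2, j=1
  matches=9, idx=2, j=2

Final answer: 9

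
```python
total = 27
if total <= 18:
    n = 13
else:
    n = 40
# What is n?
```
Trace:
  total=27
  total=27, n=40

Final answer: 40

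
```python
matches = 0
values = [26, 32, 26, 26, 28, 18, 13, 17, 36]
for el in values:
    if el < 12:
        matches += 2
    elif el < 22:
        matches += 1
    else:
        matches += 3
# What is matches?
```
Trace:
  matches=0
  matches=3, el=26
  matches=6, el=32
  matches=9, el=26
  matches=12, el=26
  matches=15, el=28
  matches=16, el=18
  matches=17, el=13
  matches=18, el=17
  matches=21, el=36

Final answer: 21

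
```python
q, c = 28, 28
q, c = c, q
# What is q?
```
Trace:
  q=28, c=28
  q=28, c=28

Final answer: 28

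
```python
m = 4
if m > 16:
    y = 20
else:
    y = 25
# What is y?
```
Trace:
  m=4
  m=4, y=25

Final answer: 25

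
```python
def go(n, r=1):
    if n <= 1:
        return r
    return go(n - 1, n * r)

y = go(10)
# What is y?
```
Call trace:
go(n=10, r=1)
  go(n=9, r=10)
    go(n=8, r=90)
      go(n=7, r=720)
        go(n=6, r=5040)
          go(n=5, r=30240)
            go(n=4, r=151200)
              go(n=3, r=604800)
                go(n=2, r=1814400)
                  go(n=1, r=3628800)
                  -> return 3628800
                -> return 3628800
              -> return 3628800
            -> return 3628800
          -> return 3628800
        -> return 3628800
      -> return 3628800
    -> return 3628800
  -> return 3628800
-> return 3628800

Final answer: 3628800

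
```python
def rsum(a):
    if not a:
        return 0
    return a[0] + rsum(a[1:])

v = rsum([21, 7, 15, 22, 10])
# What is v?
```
Call trace:
rsum(a=[21, 7, 15, 22, 10])
  rsum(a=[7, 15, 22, 10])
    rsum(a=[15, 22, 10])
      rsum(a=[22, 10])
        rsum(a=[10])
          rsum(a=[])
          -> return 0
        -> return 10
      -> return 32
    -> return 47
  -> return 54
-> return 75

Final answer: 75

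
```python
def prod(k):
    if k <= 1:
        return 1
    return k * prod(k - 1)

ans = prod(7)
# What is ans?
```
Call trace:
prod(k=7)
  prod(k=6)
    prod(k=5)
      prod(k=4)
        prod(k=3)
          prod(k=2)
            prod(k=1)
            -> return 1
          -> return 2
        -> return 6
      -> return 24
    -> return 120
  -> return 720
-> return 5040

Final answer: 5040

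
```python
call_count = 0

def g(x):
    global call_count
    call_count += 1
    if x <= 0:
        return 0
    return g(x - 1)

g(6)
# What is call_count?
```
Call trace:
g(x=6)
  g(x=5)
    g(x=4)
      g(x=3)
        g(x=2)
          g(x=1)
            g(x=0)
            -> return 0
          -> return 0
        -> return 0
      -> return 0
    -> return 0
  -> return 0
-> return 0

call_count is incremented once per call. g is entered once for each x = 6, 5, 4, 3, 2, 1, 0 (the x <= 0 call returns without recursing), i.e. 6 + 1 calls.
call_count = 7

Final answer: 7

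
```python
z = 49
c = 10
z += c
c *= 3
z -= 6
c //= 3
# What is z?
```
Trace:
  z=49
  z=49, c=10
  z=59, c=10
  z=59, c=30
  z=53, c=30
  z=53, c=10

Final answer: 53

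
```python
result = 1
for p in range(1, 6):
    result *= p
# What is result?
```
Trace:
  result=1
  result=1, p=1
  result=2, p=2
  result=6, p=3
  result=24, p=4
  result=120, p=5

Final answer: 120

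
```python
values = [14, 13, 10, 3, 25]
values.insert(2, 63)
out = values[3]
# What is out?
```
Trace:
  values=[14, 13, 10, 3, 25]
  values=[14, 13, 63, 10, 3, 25]
  values=[14, 13, 63, 10, 3, 25], out=10

Final answer: 10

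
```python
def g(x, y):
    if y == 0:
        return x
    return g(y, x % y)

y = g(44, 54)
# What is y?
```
Call trace:
g(x=44, y=54)
  g(x=54, y=44)
    g(x=44, y=10)
      g(x=10, y=4)
        g(x=4, y=2)
          g(x=2, y=0)
          -> return 2
        -> return 2
      -> return 2
    -> return 2
  -> return 2
-> return 2

Final answer: 2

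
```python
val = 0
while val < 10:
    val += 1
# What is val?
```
Trace:
  val=0
  val=1
  val=2
  val=3
  val=4
  val=5
  val=6
  val=7
  val=8
  val=9
  val=10

Final answer: 10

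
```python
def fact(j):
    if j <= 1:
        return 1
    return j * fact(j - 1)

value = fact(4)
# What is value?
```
Call trace:
fact(j=4)
  fact(j=3)
    fact(j=2)
      fact(j=1)
      -> return 1
    -> return 2
  -> return 6
-> return 24

Final answer: 24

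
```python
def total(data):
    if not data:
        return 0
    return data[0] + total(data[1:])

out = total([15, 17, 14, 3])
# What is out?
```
Call trace:
total(data=[15, 17, 14, 3])
  total(data=[17, 14, 3])
    total(data=[14, 3])
      total(data=[3])
        total(data=[])
        -> return 0
      -> return 3
    -> return 17
  -> return 34
-> return 49

Final answer: 49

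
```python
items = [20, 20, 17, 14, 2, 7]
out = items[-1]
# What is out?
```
Trace:
  items=[20, 20, 17, 14, 2, 7]
  items=[20, 20, 17, 14, 2, 7], out=7

Final answer: 7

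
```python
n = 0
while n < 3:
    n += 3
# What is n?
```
Trace:
  n=0
  n=3

Final answer: 3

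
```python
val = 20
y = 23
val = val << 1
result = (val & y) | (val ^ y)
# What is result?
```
Trace:
  val=20
  val=20, y=23
  val=40, y=23
  val=40, y=23, result=63

Final answer: 63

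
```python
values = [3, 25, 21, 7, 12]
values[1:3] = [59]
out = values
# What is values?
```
Trace:
  values=[3, 25, 21, 7, 12]
  values=[3, 59, 7, 12]
  values=[3, 59, 7, 12], out=[3, 59, 7, 12]

Final answer: [3, 59, 7, 12]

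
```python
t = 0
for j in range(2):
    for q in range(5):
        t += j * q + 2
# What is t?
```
Trace:
  t=0
  t=2, j=0, q=0
  t=4, j=0, q=1
  t=6, j=0, q=2
  t=8, j=0, q=3
  t=10, j=0, q=4
  t=12, j=1, q=0
  t=15, j=1, q=1
  t=19, j=1, q=2
  t=24, j=1, q=3
  t=30, j=1, q=4

Final answer: 30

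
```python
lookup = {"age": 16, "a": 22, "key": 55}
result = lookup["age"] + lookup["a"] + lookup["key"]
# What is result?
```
Trace:
  lookup={'age': 16, 'a': 22, 'key': 55}
  lookup={'age': 16, 'a': 22, 'key': 55}, result=93

Final answer: 93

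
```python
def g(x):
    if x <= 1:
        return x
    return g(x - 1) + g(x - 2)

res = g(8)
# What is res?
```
Call trace (a repeated sub-call is expanded the first time; later identical calls just restate its return value):
g(x=8)
  g(x=7)
    g(x=6)
      g(x=5)
        g(x=4)
          g(x=3)
            g(x=2)
              g(x=1)
              -> return 1
              g(x=0)
              -> return 0
            -> return 1
            g(x=1)
            -> return 1
          -> return 2
          g(x=2) -> return 1  (same call as traced above)
        -> return 3
        g(x=3) -> return 2  (same call as traced above)
      -> return 5
      g(x=4) -> return 3  (same call as traced above)
    -> return 8
    g(x=5) -> return 5  (same call as traced above)
  -> return 13
  g(x=6) -> return 8  (same call as traced above)
-> return 21

Final answer: 21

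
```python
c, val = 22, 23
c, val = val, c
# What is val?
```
Trace:
  c=22, val=23
  c=23, val=22

Final answer: 22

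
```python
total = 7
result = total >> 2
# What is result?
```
Trace:
  total=7
  total=7, result=1

Final answer: 1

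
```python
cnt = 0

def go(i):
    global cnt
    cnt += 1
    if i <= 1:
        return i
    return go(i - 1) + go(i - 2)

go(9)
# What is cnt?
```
Call trace (a repeated sub-call is expanded the first time; later identical calls just restate its return value):
go(i=9)
  go(i=8)
    go(i=7)
      go(i=6)
        go(i=5)
          go(i=4)
            go(i=3)
              go(i=2)
                go(i=1)
                -> return 1
                go(i=0)
                -> return 0
              -> return 1
              go(i=1)
              -> return 1
            -> return 2
            go(i=2) -> return 1  (same call as traced above)
          -> return 3
          go(i=3) -> return 2  (same call as traced above)
        -> return 5
        go(i=4) -> return 3  (same call as traced above)
      -> return 8
      go(i=5) -> return 5  (same call as traced above)
    -> return 13
    go(i=6) -> return 8  (same call as traced above)
  -> return 21
  go(i=7) -> return 13  (same call as traced above)
-> return 34

cnt is incremented once per call, so count the calls in each subtree. Let C(i) = number of calls made by go(i).
C(0) = C(1) = 1 (base case, no recursion); C(i) = 1 + C(i - 1) + C(i - 2) otherwise.
C(2) = 1 + C(1) + C(0) = 1 + 1 + 1 = 3
C(3) = 1 + C(2) + C(1) = 1 + 3 + 1 = 5
C(4) = 1 + C(3) + C(2) = 1 + 5 + 3 = 9
C(5) = 1 + C(4) + C(3) = 1 + 9 + 5 = 15
C(6) = 1 + C(5) + C(4) = 1 + 15 + 9 = 25
C(7) = 1 + C(6) + C(5) = 1 + 25 + 15 = 41
C(8) = 1 + C(7) + C(6) = 1 + 41 + 25 = 67
C(9) = 1 + C(8) + C(7) = 1 + 67 + 41 = 109
cnt = C(9) = 109

Final answer: 109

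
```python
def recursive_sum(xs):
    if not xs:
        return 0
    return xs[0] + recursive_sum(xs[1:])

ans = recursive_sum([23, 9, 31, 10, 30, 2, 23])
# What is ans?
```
Call trace:
recursive_sum(xs=[23, 9, 31, 10, 30, 2, 23])
  recursive_sum(xs=[9, 31, 10, 30, 2, 23])
    recursive_sum(xs=[31, 10, 30, 2, 23])
      recursive_sum(xs=[10, 30, 2, 23])
        recursive_sum(xs=[30, 2, 23])
          recursive_sum(xs=[2, 23])
            recursive_sum(xs=[23])
              recursive_sum(xs=[])
              -> return 0
            -> return 23
          -> return 25
        -> return 55
      -> return 65
    -> return 96
  -> return 105
-> return 128

Final answer: 128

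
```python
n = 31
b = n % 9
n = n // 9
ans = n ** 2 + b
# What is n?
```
Trace:
  n=31
  n=31, b=4
  n=3, b=4
  n=3, b=4, ans=13

Final answer: 3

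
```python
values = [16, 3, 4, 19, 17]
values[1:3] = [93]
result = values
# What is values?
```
Trace:
  values=[16, 3, 4, 19, 17]
  values=[16, 93, 19, 17]
  values=[16, 93, 19, 17], result=[16, 93, 19, 17]

Final answer: [16, 93, 19, 17]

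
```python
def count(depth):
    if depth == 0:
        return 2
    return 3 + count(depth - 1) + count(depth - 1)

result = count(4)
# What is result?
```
Call trace (a repeated sub-call is expanded the first time; later identical calls just restate its return value):
count(depth=4)
  count(depth=3)
    count(depth=2)
      count(depth=1)
        count(depth=0)
        -> return 2
        count(depth=0)
        -> return 2
      -> return 7
      count(depth=1) -> return 7  (same call as traced above)
    -> return 17
    count(depth=2) -> return 17  (same call as traced above)
  -> return 37
  count(depth=3) -> return 37  (same call as traced above)
-> return 77

Final answer: 77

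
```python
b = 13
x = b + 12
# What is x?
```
Trace:
  b=13
  b=13, x=25

Final answer: 25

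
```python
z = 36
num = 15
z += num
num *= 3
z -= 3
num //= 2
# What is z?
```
Trace:
  z=36
  z=36, num=15
  z=51, num=15
  z=51, num=45
  z=48, num=45
  z=48, num=22

Final answer: 48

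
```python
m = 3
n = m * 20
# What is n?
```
Trace:
  m=3
  m=3, n=60

Final answer: 60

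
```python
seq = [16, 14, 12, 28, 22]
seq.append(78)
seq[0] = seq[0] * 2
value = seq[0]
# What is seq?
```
Trace:
  seq=[16, 14, 12, 28, 22]
  seq=[16, 14, 12, 28, 22, 78]
  seq=[32, 14, 12, 28, 22, 78]
  seq=[32, 14, 12, 28, 22, 78], value=32

Final answer: [32, 14, 12, 28, 22, 78]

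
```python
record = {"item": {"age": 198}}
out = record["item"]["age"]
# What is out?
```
Trace:
  record={'item': {'age': 198}}
  record={'item': {'age': 198}}, out=198

Final answer: 198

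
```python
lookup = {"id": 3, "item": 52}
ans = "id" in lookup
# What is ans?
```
Trace:
  lookup={'id': 3, 'item': 52}
  lookup={'id': 3, 'item': 52}, ans=True

Final answer: True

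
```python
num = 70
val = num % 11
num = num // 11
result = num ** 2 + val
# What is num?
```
Trace:
  num=70
  num=70, val=4
  num=6, val=4
  num=6, val=4, result=40

Final answer: 6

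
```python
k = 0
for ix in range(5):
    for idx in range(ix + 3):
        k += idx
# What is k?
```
Trace:
  k=0
  k=0, ix=0, idx=0
  k=1, ix=0, idx=1
  k=3, ix=0, idx=2
  k=3, ix=1, idx=0
  k=4, ix=1, idx=1
  k=6, ix=1, idx=2
  k=9, ix=1, idx=3
  k=9, ix=2, idx=0
  k=10, ix=2, idx=1
  k=12, ix=2, idx=2
  k=15, ix=2, idx=3
  k=19, ix=2, idx=4
  k=19, ix=3, idx=0
  k=20, ix=3, idx=1
  k=22, ix=3, idx=2
  k=25, ix=3, idx=3
  k=29, ix=3, idx=4
  k=34, ix=3, idx=5
  k=34, ix=4, idx=0
  k=35, ix=4, idx=1
  k=37, ix=4, idx=2
  k=40, ix=4, idx=3
  k=44, ix=4, idx=4
  k=49, ix=4, idx=5
  k=55, ix=4, idx=6

Final answer: 55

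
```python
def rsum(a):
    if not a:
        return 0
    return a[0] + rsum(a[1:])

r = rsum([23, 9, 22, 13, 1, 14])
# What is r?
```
Call trace:
rsum(a=[23, 9, 22, 13, 1, 14])
  rsum(a=[9, 22, 13, 1, 14])
    rsum(a=[22, 13, 1, 14])
      rsum(a=[13, 1, 14])
        rsum(a=[1, 14])
          rsum(a=[14])
            rsum(a=[])
            -> return 0
          -> return 14
        -> return 15
      -> return 28
    -> return 50
  -> return 59
-> return 82

Final answer: 82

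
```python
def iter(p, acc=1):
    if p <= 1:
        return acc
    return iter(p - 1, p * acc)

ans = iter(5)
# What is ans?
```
Call trace:
iter(p=5, acc=1)
  iter(p=4, acc=5)
    iter(p=3, acc=20)
      iter(p=2, acc=60)
        iter(p=1, acc=120)
        -> return 120
      -> return 120
    -> return 120
  -> return 120
-> return 120

Final answer: 120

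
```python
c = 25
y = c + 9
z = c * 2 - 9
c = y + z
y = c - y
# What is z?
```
Trace:
  c=25
  c=25, y=34
  c=25, y=34, z=41
  c=75, y=34, z=41
  c=75, y=41, z=41

Final answer: 41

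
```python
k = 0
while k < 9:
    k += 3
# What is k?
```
Trace:
  k=0
  k=3
  k=6
  k=9

Final answer: 9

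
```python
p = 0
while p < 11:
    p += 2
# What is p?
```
Trace:
  p=0
  p=2
  p=4
  p=6
  p=8
  p=10
  p=12

Final answer: 12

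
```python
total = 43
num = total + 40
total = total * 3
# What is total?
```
Trace:
  total=43
  total=43, num=83
  total=129, num=83

Final answer: 129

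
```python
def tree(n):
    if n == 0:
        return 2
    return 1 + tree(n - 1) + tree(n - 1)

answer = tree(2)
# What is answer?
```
Call trace (a repeated sub-call is expanded the first time; later identical calls just restate its return value):
tree(n=2)
  tree(n=1)
    tree(n=0)
    -> return 2
    tree(n=0)
    -> return 2
  -> return 5
  tree(n=1) -> return 5  (same call as traced above)
-> return 11

Final answer: 11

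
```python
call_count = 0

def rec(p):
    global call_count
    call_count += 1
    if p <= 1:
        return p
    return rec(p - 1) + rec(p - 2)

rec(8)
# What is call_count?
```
Call trace (a repeated sub-call is expanded the first time; later identical calls just restate its return value):
rec(p=8)
  rec(p=7)
    rec(p=6)
      rec(p=5)
        rec(p=4)
          rec(p=3)
            rec(p=2)
              rec(p=1)
              -> return 1
              rec(p=0)
              -> return 0
            -> return 1
            rec(p=1)
            -> return 1
          -> return 2
          rec(p=2) -> return 1  (same call as traced above)
        -> return 3
        rec(p=3) -> return 2  (same call as traced above)
      -> return 5
      rec(p=4) -> return 3  (same call as traced above)
    -> return 8
    rec(p=5) -> return 5  (same call as traced above)
  -> return 13
  rec(p=6) -> return 8  (same call as traced above)
-> return 21

call_count is incremented once per call, so count the calls in each subtree. Let C(p) = number of calls made by rec(p).
C(0) = C(1) = 1 (base case, no recursion); C(p) = 1 + C(p - 1) + C(p - 2) otherwise.
C(2) = 1 + C(1) + C(0) = 1 + 1 + 1 = 3
C(3) = 1 + C(2) + C(1) = 1 + 3 + 1 = 5
C(4) = 1 + C(3) + C(2) = 1 + 5 + 3 = 9
C(5) = 1 + C(4) + C(3) = 1 + 9 + 5 = 15
C(6) = 1 + C(5) + C(4) = 1 + 15 + 9 = 25
C(7) = 1 + C(6) + C(5) = 1 + 25 + 15 = 41
C(8) = 1 + C(7) + C(6) = 1 + 41 + 25 = 67
call_count = C(8) = 67

Final answer: 67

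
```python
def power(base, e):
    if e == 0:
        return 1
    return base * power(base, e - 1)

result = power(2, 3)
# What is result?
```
Call trace:
power(base=2, e=3)
  power(base=2, e=2)
    power(base=2, e=1)
      power(base=2, e=0)
      -> return 1
    -> return 2
  -> return 4
-> return 8

Final answer: 8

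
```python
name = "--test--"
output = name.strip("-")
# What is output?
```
Trace:
  name='--test--'
  name='--test--', output='test'

Final answer: 'test'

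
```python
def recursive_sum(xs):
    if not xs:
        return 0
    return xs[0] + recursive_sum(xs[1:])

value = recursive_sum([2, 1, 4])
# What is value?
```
Call trace:
recursive_sum(xs=[2, 1, 4])
  recursive_sum(xs=[1, 4])
    recursive_sum(xs=[4])
      recursive_sum(xs=[])
      -> return 0
    -> return 4
  -> return 5
-> return 7

Final answer: 7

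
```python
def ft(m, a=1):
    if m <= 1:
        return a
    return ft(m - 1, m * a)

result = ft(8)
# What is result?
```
Call trace:
ft(m=8, a=1)
  ft(m=7, a=8)
    ft(m=6, a=56)
      ft(m=5, a=336)
        ft(m=4, a=1680)
          ft(m=3, a=6720)
            ft(m=2, a=20160)
              ft(m=1, a=40320)
              -> return 40320
            -> return 40320
          -> return 40320
        -> return 40320
      -> return 40320
    -> return 40320
  -> return 40320
-> return 40320

Final answer: 40320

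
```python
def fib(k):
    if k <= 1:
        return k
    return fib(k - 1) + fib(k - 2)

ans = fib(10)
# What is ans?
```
Call trace (a repeated sub-call is expanded the first time; later identical calls just restate its return value):
fib(k=10)
  fib(k=9)
    fib(k=8)
      fib(k=7)
        fib(k=6)
          fib(k=5)
            fib(k=4)
              fib(k=3)
                fib(k=2)
                  fib(k=1)
                  -> return 1
                  fib(k=0)
                  -> return 0
                -> return 1
                fib(k=1)
                -> return 1
              -> return 2
              fib(k=2) -> return 1  (same call as traced above)
            -> return 3
            fib(k=3) -> return 2  (same call as traced above)
          -> return 5
          fib(k=4) -> return 3  (same call as traced above)
        -> return 8
        fib(k=5) -> return 5  (same call as traced above)
      -> return 13
      fib(k=6) -> return 8  (same call as traced above)
    -> return 21
    fib(k=7) -> return 13  (same call as traced above)
  -> return 34
  fib(k=8) -> return 21  (same call as traced above)
-> return 55

Final answer: 55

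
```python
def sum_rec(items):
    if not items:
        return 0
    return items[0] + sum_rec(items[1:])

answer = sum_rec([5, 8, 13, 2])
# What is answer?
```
Call trace:
sum_rec(items=[5, 8, 13, 2])
  sum_rec(items=[8, 13, 2])
    sum_rec(items=[13, 2])
      sum_rec(items=[2])
        sum_rec(items=[])
        -> return 0
      -> return 2
    -> return 15
  -> return 23
-> return 28

Final answer: 28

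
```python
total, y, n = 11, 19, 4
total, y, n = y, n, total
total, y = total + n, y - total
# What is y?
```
Trace:
  total=11, y=19, n=4
  total=19, y=4, n=11
  total=30, y=-15, n=11

Final answer: -15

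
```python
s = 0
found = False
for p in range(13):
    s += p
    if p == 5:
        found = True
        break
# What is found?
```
Trace:
  s=0
  s=0, found=False
  s=0, found=False, p=0
  s=1, found=False, p=1
  s=3, found=False, p=2
  s=6, found=False, p=3
  s=10, found=False, p=4
  s=15, found=True, p=5

Final answer: True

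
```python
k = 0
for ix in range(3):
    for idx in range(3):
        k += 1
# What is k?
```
Trace:
  k=0
  k=1, ix=0, idx=0
  k=2, ix=0, idx=1
  k=3, ix=0, idx=2
  k=4, ix=1, idx=0
  k=5, ix=1, idx=1
  k=6, ix=1, idx=2
  k=7, ix=2, idx=0
  k=8, ix=2, idx=1
  k=9, ix=2, idx=2

Final answer: 9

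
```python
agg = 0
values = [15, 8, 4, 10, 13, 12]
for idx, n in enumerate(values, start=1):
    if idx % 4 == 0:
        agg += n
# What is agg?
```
Trace:
  agg=0
  agg=0, idx=1, n=15
  agg=0, idx=2, n=8
  agg=0, idx=3, n=4
  agg=10, idx=4, n=10
  agg=10, idx=5, n=13
  agg=10, idx=6, n=12

Final answer: 10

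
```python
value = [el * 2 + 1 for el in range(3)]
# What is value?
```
Trace:
  el=0
  el=1
  el=2
  value=[1, 3, 5]

Final answer: [1, 3, 5]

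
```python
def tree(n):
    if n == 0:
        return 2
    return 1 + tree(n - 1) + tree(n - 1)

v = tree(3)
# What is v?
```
Call trace (a repeated sub-call is expanded the first time; later identical calls just restate its return value):
tree(n=3)
  tree(n=2)
    tree(n=1)
      tree(n=0)
      -> return 2
      tree(n=0)
      -> return 2
    -> return 5
    tree(n=1) -> return 5  (same call as traced above)
  -> return 11
  tree(n=2) -> return 11  (same call as traced above)
-> return 23

Final answer: 23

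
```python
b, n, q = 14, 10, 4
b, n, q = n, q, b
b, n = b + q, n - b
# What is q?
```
Trace:
  b=14, n=10, q=4
  b=10, n=4, q=14
  b=24, n=-6, q=14

Final answer: 14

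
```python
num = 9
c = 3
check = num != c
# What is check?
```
Trace:
  num=9
  num=9, c=3
  num=9, c=3, check=True

Final answer: True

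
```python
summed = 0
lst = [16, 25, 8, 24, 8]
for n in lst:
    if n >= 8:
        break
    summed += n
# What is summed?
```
Trace:
  summed=0
  summed=0, n=16

Final answer: 0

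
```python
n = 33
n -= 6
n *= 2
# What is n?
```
Trace:
  n=33
  n=27
  n=54

Final answer: 54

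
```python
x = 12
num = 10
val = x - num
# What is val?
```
Trace:
  x=12
  x=12, num=10
  x=12, num=10, val=2

Final answer: 2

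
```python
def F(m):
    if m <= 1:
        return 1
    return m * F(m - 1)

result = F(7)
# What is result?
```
Call trace:
F(m=7)
  F(m=6)
    F(m=5)
      F(m=4)
        F(m=3)
          F(m=2)
            F(m=1)
            -> return 1
          -> return 2
        -> return 6
      -> return 24
    -> return 120
  -> return 720
-> return 5040

Final answer: 5040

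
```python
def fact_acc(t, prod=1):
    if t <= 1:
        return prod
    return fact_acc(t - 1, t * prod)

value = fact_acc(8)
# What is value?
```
Call trace:
fact_acc(t=8, prod=1)
  fact_acc(t=7, prod=8)
    fact_acc(t=6, prod=56)
      fact_acc(t=5, prod=336)
        fact_acc(t=4, prod=1680)
          fact_acc(t=3, prod=6720)
            fact_acc(t=2, prod=20160)
              fact_acc(t=1, prod=40320)
              -> return 40320
            -> return 40320
          -> return 40320
        -> return 40320
      -> return 40320
    -> return 40320
  -> return 40320
-> return 40320

Final answer: 40320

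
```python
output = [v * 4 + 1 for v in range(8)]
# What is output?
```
Trace:
  v=0
  v=1
  v=2
  v=3
  v=4
  v=5
  v=6
  v=7
  output=[1, 5, 9, 13, 17, 21, 25, 29]

Final answer: [1, 5, 9, 13, 17, 21, 25, 29]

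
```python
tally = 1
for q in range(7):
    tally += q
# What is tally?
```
Trace:
  tally=1
  tally=1, q=0
  tally=2, q=1
  tally=4, q=2
  tally=7, q=3
  tally=11, q=4
  tally=16, q=5
  tally=22, q=6

Final answer: 22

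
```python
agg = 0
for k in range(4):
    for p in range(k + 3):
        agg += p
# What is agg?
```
Trace:
  agg=0
  agg=0, k=0, p=0
  agg=1, k=0, p=1
  agg=3, k=0, p=2
  agg=3, k=1, p=0
  agg=4, k=1, p=1
  agg=6, k=1, p=2
  agg=9, k=1, p=3
  agg=9, k=2, p=0
  agg=10, k=2, p=1
  agg=12, k=2, p=2
  agg=15, k=2, p=3
  agg=19, k=2, p=4
  agg=19, k=3, p=0
  agg=20, k=3, p=1
  agg=22, k=3, p=2
  agg=25, k=3, p=3
  agg=29, k=3, p=4
  agg=34, k=3, p=5

Final answer: 34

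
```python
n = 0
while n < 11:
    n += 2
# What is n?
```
Trace:
  n=0
  n=2
  n=4
  n=6
  n=8
  n=10
  n=12

Final answer: 12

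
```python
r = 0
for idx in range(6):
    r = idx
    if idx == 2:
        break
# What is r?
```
Trace:
  r=0
  r=0, idx=0
  r=1, idx=1
  r=2, idx=2

Final answer: 2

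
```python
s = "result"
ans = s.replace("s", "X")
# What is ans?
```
Trace:
  s='result'
  s='result', ans='reXult'

Final answer: 'reXult'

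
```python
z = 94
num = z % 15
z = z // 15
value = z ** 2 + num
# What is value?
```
Trace:
  z=94
  z=94, num=4
  z=6, num=4
  z=6, num=4, value=40

Final answer: 40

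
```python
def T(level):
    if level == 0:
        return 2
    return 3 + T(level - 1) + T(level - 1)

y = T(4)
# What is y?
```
Call trace (a repeated sub-call is expanded the first time; later identical calls just restate its return value):
T(level=4)
  T(level=3)
    T(level=2)
      T(level=1)
        T(level=0)
        -> return 2
        T(level=0)
        -> return 2
      -> return 7
      T(level=1) -> return 7  (same call as traced above)
    -> return 17
    T(level=2) -> return 17  (same call as traced above)
  -> return 37
  T(level=3) -> return 37  (same call as traced above)
-> return 77

Final answer: 77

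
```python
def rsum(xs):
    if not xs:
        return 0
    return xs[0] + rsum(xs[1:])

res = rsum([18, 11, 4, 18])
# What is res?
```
Call trace:
rsum(xs=[18, 11, 4, 18])
  rsum(xs=[11, 4, 18])
    rsum(xs=[4, 18])
      rsum(xs=[18])
        rsum(xs=[])
        -> return 0
      -> return 18
    -> return 22
  -> return 33
-> return 51

Final answer: 51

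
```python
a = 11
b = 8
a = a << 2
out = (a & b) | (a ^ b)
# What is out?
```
Trace:
  a=11
  a=11, b=8
  a=44, b=8
  a=44, b=8, out=44

Final answer: 44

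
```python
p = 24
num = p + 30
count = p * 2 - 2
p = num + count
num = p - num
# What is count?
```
Trace:
  p=24
  p=24, num=54
  p=24, num=54, count=46
  p=100, num=54, count=46
  p=100, num=46, count=46

Final answer: 46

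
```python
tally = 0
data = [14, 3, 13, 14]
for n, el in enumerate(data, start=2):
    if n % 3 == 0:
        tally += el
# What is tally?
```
Trace:
  tally=0
  tally=0, n=2, el=14
  tally=3, n=3, el=3
  tally=3, n=4, el=13
  tally=3, n=5, el=14

Final answer: 3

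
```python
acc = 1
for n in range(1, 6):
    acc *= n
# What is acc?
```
Trace:
  acc=1
  acc=1, n=1
  acc=2, n=2
  acc=6, n=3
  acc=24, n=4
  acc=120, n=5

Final answer: 120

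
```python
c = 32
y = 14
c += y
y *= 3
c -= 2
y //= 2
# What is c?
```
Trace:
  c=32
  c=32, y=14
  c=46, y=14
  c=46, y=42
  c=44, y=42
  c=44, y=21

Final answer: 44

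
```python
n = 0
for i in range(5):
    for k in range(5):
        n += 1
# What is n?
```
Trace:
  n=0
  n=1, i=0, k=0
  n=2, i=0, k=1
  n=3, i=0, k=2
  n=4, i=0, k=3
  n=5, i=0, k=4
  n=6, i=1, k=0
  n=7, i=1, k=1
  n=8, i=1, k=2
  n=9, i=1, k=3
  n=10, i=1, k=4
  n=11, i=2, k=0
  n=12, i=2, k=1
  n=13, i=2, k=2
  n=14, i=2, k=3
  n=15, i=2, k=4
  n=16, i=3, k=0
  n=17, i=3, k=1
  n=18, i=3, k=2
  n=19, i=3, k=3
  n=20, i=3, k=4
  n=21, i=4, k=0
  n=22, i=4, k=1
  n=23, i=4, k=2
  n=24, i=4, k=3
  n=25, i=4, k=4

Final answer: 25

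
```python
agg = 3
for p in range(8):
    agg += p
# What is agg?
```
Trace:
  agg=3
  agg=3, p=0
  agg=4, p=1
  agg=6, p=2
  agg=9, p=3
  agg=13, p=4
  agg=18, p=5
  agg=24, p=6
  agg=31, p=7

Final answer: 31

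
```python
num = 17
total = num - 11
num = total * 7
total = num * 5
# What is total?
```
Trace:
  num=17
  num=17, total=6
  num=42, total=6
  num=42, total=210

Final answer: 210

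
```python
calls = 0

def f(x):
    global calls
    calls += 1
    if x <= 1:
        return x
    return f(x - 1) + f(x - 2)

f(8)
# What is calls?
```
Call trace (a repeated sub-call is expanded the first time; later identical calls just restate its return value):
f(x=8)
  f(x=7)
    f(x=6)
      f(x=5)
        f(x=4)
          f(x=3)
            f(x=2)
              f(x=1)
              -> return 1
              f(x=0)
              -> return 0
            -> return 1
            f(x=1)
            -> return 1
          -> return 2
          f(x=2) -> return 1  (same call as traced above)
        -> return 3
        f(x=3) -> return 2  (same call as traced above)
      -> return 5
      f(x=4) -> return 3  (same call as traced above)
    -> return 8
    f(x=5) -> return 5  (same call as traced above)
  -> return 13
  f(x=6) -> return 8  (same call as traced above)
-> return 21

calls is incremented once per call, so count the calls in each subtree. Let C(x) = number of calls made by f(x).
C(0) = C(1) = 1 (base case, no recursion); C(x) = 1 + C(x - 1) + C(x - 2) otherwise.
C(2) = 1 + C(1) + C(0) = 1 + 1 + 1 = 3
C(3) = 1 + C(2) + C(1) = 1 + 3 + 1 = 5
C(4) = 1 + C(3) + C(2) = 1 + 5 + 3 = 9
C(5) = 1 + C(4) + C(3) = 1 + 9 + 5 = 15
C(6) = 1 + C(5) + C(4) = 1 + 15 + 9 = 25
C(7) = 1 + C(6) + C(5) = 1 + 25 + 15 = 41
C(8) = 1 + C(7) + C(6) = 1 + 41 + 25 = 67
calls = C(8) = 67

Final answer: 67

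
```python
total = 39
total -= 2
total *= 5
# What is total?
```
Trace:
  total=39
  total=37
  total=185

Final answer: 185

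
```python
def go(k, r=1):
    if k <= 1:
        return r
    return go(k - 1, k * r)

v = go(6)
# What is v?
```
Call trace:
go(k=6, r=1)
  go(k=5, r=6)
    go(k=4, r=30)
      go(k=3, r=120)
        go(k=2, r=360)
          go(k=1, r=720)
          -> return 720
        -> return 720
      -> return 720
    -> return 720
  -> return 720
-> return 720

Final answer: 720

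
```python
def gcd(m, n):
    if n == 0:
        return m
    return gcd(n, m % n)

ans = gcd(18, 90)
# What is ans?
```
Call trace:
gcd(m=18, n=90)
  gcd(m=90, n=18)
    gcd(m=18, n=0)
    -> return 18
  -> return 18
-> return 18

Final answer: 18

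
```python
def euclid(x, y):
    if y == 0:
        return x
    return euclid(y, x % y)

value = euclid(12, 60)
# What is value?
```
Call trace:
euclid(x=12, y=60)
  euclid(x=60, y=12)
    euclid(x=12, y=0)
    -> return 12
  -> return 12
-> return 12

Final answer: 12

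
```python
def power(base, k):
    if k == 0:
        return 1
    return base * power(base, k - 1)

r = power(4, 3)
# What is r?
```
Call trace:
power(base=4, k=3)
  power(base=4, k=2)
    power(base=4, k=1)
      power(base=4, k=0)
      -> return 1
    -> return 4
  -> return 16
-> return 64

Final answer: 64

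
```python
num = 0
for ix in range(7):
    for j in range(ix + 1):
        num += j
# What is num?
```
Trace:
  num=0
  num=0, ix=0, j=0
  num=0, ix=1, j=0
  num=1, ix=1, j=1
  num=1, ix=2, j=0
  num=2, ix=2, j=1
  num=4, ix=2, j=2
  num=4, ix=3, j=0
  num=5, ix=3, j=1
  num=7, ix=3, j=2
  num=10, ix=3, j=3
  num=10, ix=4, j=0
  num=11, ix=4, j=1
  num=13, ix=4, j=2
  num=16, ix=4, j=3
  num=20, ix=4, j=4
  num=20, ix=5, j=0
  num=21, ix=5, j=1
  num=23, ix=5, j=2
  num=26, ix=5, j=3
  num=30, ix=5, j=4
  num=35, ix=5, j=5
  num=35, ix=6, j=0
  num=36, ix=6, j=1
  num=38, ix=6, j=2
  num=41, ix=6, j=3
  num=45, ix=6, j=4
  num=50, ix=6, j=5
  num=56, ix=6, j=6

Final answer: 56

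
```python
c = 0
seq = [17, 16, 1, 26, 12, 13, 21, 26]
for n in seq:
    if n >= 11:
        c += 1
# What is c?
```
Trace:
  c=0
  c=1, n=17
  c=2, n=16
  c=2, n=1
  c=3, n=26
  c=4, n=12
  c=5, n=13
  c=6, n=21
  c=7, n=26

Final answer: 7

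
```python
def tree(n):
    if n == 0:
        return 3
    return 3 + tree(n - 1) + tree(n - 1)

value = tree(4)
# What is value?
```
Call trace (a repeated sub-call is expanded the first time; later identical calls just restate its return value):
tree(n=4)
  tree(n=3)
    tree(n=2)
      tree(n=1)
        tree(n=0)
        -> return 3
        tree(n=0)
        -> return 3
      -> return 9
      tree(n=1) -> return 9  (same call as traced above)
    -> return 21
    tree(n=2) -> return 21  (same call as traced above)
  -> return 45
  tree(n=3) -> return 45  (same call as traced above)
-> return 93

Final answer: 93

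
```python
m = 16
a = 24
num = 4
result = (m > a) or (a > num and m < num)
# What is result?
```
Trace:
  m=16
  m=16, a=24
  m=16, a=24, num=4
  m=16, a=24, num=4, result=False

Final answer: False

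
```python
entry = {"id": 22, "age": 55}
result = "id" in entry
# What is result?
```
Trace:
  entry={'id': 22, 'age': 55}
  entry={'id': 22, 'age': 55}, result=True

Final answer: True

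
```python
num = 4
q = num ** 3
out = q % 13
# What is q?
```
Trace:
  num=4
  num=4, q=64
  num=4, q=64, out=12

Final answer: 64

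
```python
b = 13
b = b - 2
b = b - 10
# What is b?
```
Trace:
  b=13
  b=11
  b=1

Final answer: 1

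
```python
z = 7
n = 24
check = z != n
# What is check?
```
Trace:
  z=7
  z=7, n=24
  z=7, n=24, check=True

Final answer: True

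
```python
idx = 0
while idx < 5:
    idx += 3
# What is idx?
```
Trace:
  idx=0
  idx=3
  idx=6

Final answer: 6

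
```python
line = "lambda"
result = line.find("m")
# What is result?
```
Trace:
  line='lambda'
  line='lambda', result=2

Final answer: 2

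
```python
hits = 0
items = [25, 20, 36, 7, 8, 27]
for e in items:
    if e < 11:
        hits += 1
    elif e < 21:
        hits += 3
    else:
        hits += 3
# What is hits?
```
Trace:
  hits=0
  hits=3, e=25
  hits=6, e=20
  hits=9, e=36
  hits=10, e=7
  hits=11, e=8
  hits=14, e=27

Final answer: 14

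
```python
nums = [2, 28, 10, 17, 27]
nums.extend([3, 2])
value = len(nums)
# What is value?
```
Trace:
  nums=[2, 28, 10, 17, 27]
  nums=[2, 28, 10, 17, 27, 3, 2]
  nums=[2, 28, 10, 17, 27, 3, 2], value=7

Final answer: 7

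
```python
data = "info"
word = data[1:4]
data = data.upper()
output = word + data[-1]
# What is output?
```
Trace:
  data='info'
  data='info', word='nfo'
  data='INFO', word='nfo'
  data='INFO', word='nfo', output='nfoO'

Final answer: 'nfoO'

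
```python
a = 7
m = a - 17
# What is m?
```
Trace:
  a=7
  a=7, m=-10

Final answer: -10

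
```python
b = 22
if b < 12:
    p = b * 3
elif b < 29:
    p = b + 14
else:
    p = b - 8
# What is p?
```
Trace:
  b=22
  b=22, p=36

Final answer: 36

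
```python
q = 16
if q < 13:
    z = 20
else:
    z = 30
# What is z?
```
Trace:
  q=16
  q=16, z=30

Final answer: 30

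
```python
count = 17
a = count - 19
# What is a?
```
Trace:
  count=17
  count=17, a=-2

Final answer: -2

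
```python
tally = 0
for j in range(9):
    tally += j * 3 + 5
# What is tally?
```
Trace:
  tally=0
  tally=5, j=0
  tally=13, j=1
  tally=24, j=2
  tally=38, j=3
  tally=55, j=4
  tally=75, j=5
  tally=98, j=6
  tally=124, j=7
  tally=153, j=8

Final answer: 153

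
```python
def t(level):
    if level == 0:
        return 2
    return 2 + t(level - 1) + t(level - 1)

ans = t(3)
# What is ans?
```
Call trace (a repeated sub-call is expanded the first time; later identical calls just restate its return value):
t(level=3)
  t(level=2)
    t(level=1)
      t(level=0)
      -> return 2
      t(level=0)
      -> return 2
    -> return 6
    t(level=1) -> return 6  (same call as traced above)
  -> return 14
  t(level=2) -> return 14  (same call as traced above)
-> return 30

Final answer: 30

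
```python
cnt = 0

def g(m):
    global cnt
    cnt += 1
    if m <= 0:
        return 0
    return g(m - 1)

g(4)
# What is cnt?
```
Call trace:
g(m=4)
  g(m=3)
    g(m=2)
      g(m=1)
        g(m=0)
        -> return 0
      -> return 0
    -> return 0
  -> return 0
-> return 0

cnt is incremented once per call. g is entered once for each m = 4, 3, 2, 1, 0 (the m <= 0 call returns without recursing), i.e. 4 + 1 calls.
cnt = 5

Final answer: 5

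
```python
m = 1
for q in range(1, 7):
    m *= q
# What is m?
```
Trace:
  m=1
  m=1, q=1
  m=2, q=2
  m=6, q=3
  m=24, q=4
  m=120, q=5
  m=720, q=6

Final answer: 720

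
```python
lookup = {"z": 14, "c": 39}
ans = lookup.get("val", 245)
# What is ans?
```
Trace:
  lookup={'z': 14, 'c': 39}
  lookup={'z': 14, 'c': 39}, ans=245

Final answer: 245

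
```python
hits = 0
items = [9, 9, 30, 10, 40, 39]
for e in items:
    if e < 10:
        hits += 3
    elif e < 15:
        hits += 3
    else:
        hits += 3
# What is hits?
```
Trace:
  hits=0
  hits=3, e=9
  hits=6, e=9
  hits=9, e=30
  hits=12, e=10
  hits=15, e=40
  hits=18, e=39

Final answer: 18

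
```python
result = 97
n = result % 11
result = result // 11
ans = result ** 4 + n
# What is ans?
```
Trace:
  result=97
  result=97, n=9
  result=8, n=9
  result=8, n=9, ans=4105

Final answer: 4105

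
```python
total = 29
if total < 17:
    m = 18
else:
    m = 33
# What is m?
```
Trace:
  total=29
  total=29, m=33

Final answer: 33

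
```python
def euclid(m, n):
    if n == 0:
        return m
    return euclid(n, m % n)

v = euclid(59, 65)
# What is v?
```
Call trace:
euclid(m=59, n=65)
  euclid(m=65, n=59)
    euclid(m=59, n=6)
      euclid(m=6, n=5)
        euclid(m=5, n=1)
          euclid(m=1, n=0)
          -> return 1
        -> return 1
      -> return 1
    -> return 1
  -> return 1
-> return 1

Final answer: 1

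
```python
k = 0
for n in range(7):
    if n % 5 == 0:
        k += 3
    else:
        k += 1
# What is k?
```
Trace:
  k=0
  k=3, n=0
  k=4, n=1
  k=5, n=2
  k=6, n=3
  k=7, n=4
  k=10, n=5
  k=11, n=6

Final answer: 11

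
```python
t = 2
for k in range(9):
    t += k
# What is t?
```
Trace:
  t=2
  t=2, k=0
  t=3, k=1
  t=5, k=2
  t=8, k=3
  t=12, k=4
  t=17, k=5
  t=23, k=6
  t=30, k=7
  t=38, k=8

Final answer: 38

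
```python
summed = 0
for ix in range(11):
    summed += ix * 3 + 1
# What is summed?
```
Trace:
  summed=0
  summed=1, ix=0
  summed=5, ix=1
  summed=12, ix=2
  summed=22, ix=3
  summed=35, ix=4
  summed=51, ix=5
  summed=70, ix=6
  summed=92, ix=7
  summed=117, ix=8
  summed=145, ix=9
  summed=176, ix=10

Final answer: 176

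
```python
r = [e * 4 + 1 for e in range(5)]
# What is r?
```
Trace:
  e=0
  e=1
  e=2
  e=3
  e=4
  r=[1, 5, 9, 13, 17]

Final answer: [1, 5, 9, 13, 17]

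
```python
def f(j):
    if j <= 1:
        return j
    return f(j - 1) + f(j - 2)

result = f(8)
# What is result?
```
Call trace (a repeated sub-call is expanded the first time; later identical calls just restate its return value):
f(j=8)
  f(j=7)
    f(j=6)
      f(j=5)
        f(j=4)
          f(j=3)
            f(j=2)
              f(j=1)
              -> return 1
              f(j=0)
              -> return 0
            -> return 1
            f(j=1)
            -> return 1
          -> return 2
          f(j=2) -> return 1  (same call as traced above)
        -> return 3
        f(j=3) -> return 2  (same call as traced above)
      -> return 5
      f(j=4) -> return 3  (same call as traced above)
    -> return 8
    f(j=5) -> return 5  (same call as traced above)
  -> return 13
  f(j=6) -> return 8  (same call as traced above)
-> return 21

Final answer: 21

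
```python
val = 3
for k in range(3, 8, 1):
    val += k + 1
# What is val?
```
Trace:
  val=3
  val=7, k=3
  val=12, k=4
  val=18, k=5
  val=25, k=6
  val=33, k=7

Final answer: 33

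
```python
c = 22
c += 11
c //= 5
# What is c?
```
Trace:
  c=22
  c=33
  c=6

Final answer: 6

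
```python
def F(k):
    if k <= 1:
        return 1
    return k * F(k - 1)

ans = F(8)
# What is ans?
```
Call trace:
F(k=8)
  F(k=7)
    F(k=6)
      F(k=5)
        F(k=4)
          F(k=3)
            F(k=2)
              F(k=1)
              -> return 1
            -> return 2
          -> return 6
        -> return 24
      -> return 120
    -> return 720
  -> return 5040
-> return 40320

Final answer: 40320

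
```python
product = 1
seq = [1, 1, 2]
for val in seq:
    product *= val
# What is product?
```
Trace:
  product=1
  product=1, val=1
  product=1, val=1
  product=2, val=2

Final answer: 2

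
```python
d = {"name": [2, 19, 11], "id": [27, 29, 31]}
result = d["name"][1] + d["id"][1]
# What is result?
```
Trace:
  d={'name': [2, 19, 11], 'id': [27, 29, 31]}
  d={'name': [2, 19, 11], 'id': [27, 29, 31]}, result=48

Final answer: 48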